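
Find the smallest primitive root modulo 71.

7

φ(71) = 71 − 1 = 70 = 2 · 5 · 7.
Test candidates g = 2, 3, … against the prime factors q ∈ {2, 5, 7} of φ(71): g is a generator iff g^(70/q) ≢ 1 for every such q.
g = 2: 2^35 ≡ 1 — hits 1, so not a primitive root.
g = 3: 3^35 ≡ 1 — hits 1, so not a primitive root.
g = 4: 4^35 ≡ 1 — hits 1, so not a primitive root.
g = 5: 5^35 ≡ 1 — hits 1, so not a primitive root.
g = 6: 6^35 ≡ 1 — hits 1, so not a primitive root.
g = 7: 7^35 ≡ 70; 7^14 ≡ 54; 7^10 ≡ 45 — none is 1, so 7 is a primitive root.
The smallest primitive root modulo 71 is 7.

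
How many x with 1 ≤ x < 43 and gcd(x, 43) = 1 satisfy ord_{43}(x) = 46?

0

φ(43) = 43 − 1 = 42 = 2 · 3 · 7.
(Z/43Z)^× is cyclic (|G| = 42); a cyclic group of order m has exactly φ(d) elements of each order d | m, and none otherwise.
Here 42 is not a multiple of 46, so there are no elements of order 46.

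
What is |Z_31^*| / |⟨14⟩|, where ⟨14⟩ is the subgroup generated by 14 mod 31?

2

The order of 14 must divide φ(31) = 31 − 1 = 30 = 2 · 3 · 5.
Divisors of 30: 1, 2, 3, 5, 6, 10, 15, 30.
Check 14^d mod 31 for each divisor in increasing order:
14^1 ≡ 14
14^2 ≡ 10
14^3 ≡ 16
14^5 ≡ 5
14^6 ≡ 8
14^10 ≡ 25
14^15 ≡ 1
The order of 14 is 15, so the subgroup it generates has 15 elements.
[(Z/31Z)^× : ⟨14⟩] = 30/15 = 2.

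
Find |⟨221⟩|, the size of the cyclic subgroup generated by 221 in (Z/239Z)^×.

238

The order of 221 must divide φ(239) = 239 − 1 = 238 = 2 · 7 · 17.
Divisors of 238: 1, 2, 7, 14, 17, 34, 119, 238.
Test each divisor d:
221^1 ≡ 221 (mod 239)
221^2 ≡ 85 (mod 239)
221^7 ≡ 217 (mod 239)
221^14 ≡ 6 (mod 239)
221^17 ≡ 141 (mod 239)
221^34 ≡ 44 (mod 239)
221^119 ≡ 238 (mod 239)
221^238 ≡ 1 (mod 239) ✓
The smallest such exponent is 238, so the order of 221 is 238.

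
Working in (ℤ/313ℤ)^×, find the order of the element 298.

312

ord(298) | φ(313) = 313 − 1 = 312 = 2^3 · 3 · 13.
Divisors of 312: 1, 2, 3, 4, 6, 8, 12, 13, 24, 26, 39, 52, 78, 104, 156, 312.
Evaluate successive powers at the divisors of 312:
298^1 ≡ 298 (mod 313)
298^2 ≡ 225 (mod 313)
298^3 ≡ 68 (mod 313)
298^4 ≡ 232 (mod 313)
298^6 ≡ 242 (mod 313)
298^8 ≡ 301 (mod 313)
298^12 ≡ 33 (mod 313)
298^13 ≡ 131 (mod 313)
298^24 ≡ 150 (mod 313)
298^26 ≡ 259 (mod 313)
298^39 ≡ 125 (mod 313)
298^52 ≡ 99 (mod 313)
298^78 ≡ 288 (mod 313)
298^104 ≡ 98 (mod 313)
298^156 ≡ 312 (mod 313)
298^312 ≡ 1 (mod 313) ✓
Hence ord(298) = 312.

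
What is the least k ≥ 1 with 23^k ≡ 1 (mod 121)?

ord(23) | φ(121) = φ(11^2) = 11·(11−1) = 110 = 2 · 5 · 11.
Divisors of 110: 1, 2, 5, 10, 11, 22, 55, 110.
Test each divisor d:
23^1 ≡ 23
23^2 ≡ 45
23^5 ≡ 111
23^10 ≡ 100
23^11 ≡ 1
Hence ord(23) = 11.

11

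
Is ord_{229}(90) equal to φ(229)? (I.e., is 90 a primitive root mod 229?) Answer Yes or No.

Yes

φ(229) = 229 − 1 = 228 = 2^2 · 3 · 19.
Test 90^(228/q) mod 229 for each prime factor q of 228:
90^114 ≡ 228 (mod 229)  [q = 2: ≢ 1 ✓]
90^76 ≡ 134 (mod 229)  [q = 3: ≢ 1 ✓]
90^12 ≡ 61 (mod 229)  [q = 19: ≢ 1 ✓]
None equal 1, so ord_229(90) = 228: 90 is a primitive root.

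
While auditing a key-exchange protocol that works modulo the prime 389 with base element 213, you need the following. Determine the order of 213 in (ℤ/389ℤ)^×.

Since 213 ∈ (Z/389Z)^×, its order divides φ(389) = 389 − 1 = 388 = 2^2 · 97.
Divisors of 388: 1, 2, 4, 97, 194, 388.
Check 213^d mod 389 for each divisor in increasing order:
213^1 ≡ 213 (mod 389)
213^2 ≡ 245 (mod 389)
213^4 ≡ 119 (mod 389)
213^97 ≡ 388 (mod 389)
213^194 ≡ 1 (mod 389) ✓
The smallest such exponent is 194, so the order of 213 is 194.

194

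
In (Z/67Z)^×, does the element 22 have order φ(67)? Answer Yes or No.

φ(67) = 67 − 1 = 66 = 2 · 3 · 11.
An element g generates (Z/67Z)^× iff g^(66/q) ≢ 1 (mod 67) for each prime q ∈ {2, 3, 11}.
22^33 ≡ 1 (mod 67)  [q = 2: ≡ 1 ✗]
22^22 ≡ 1 (mod 67)  [q = 3: ≡ 1 ✗]
22^6 ≡ 25 (mod 67)  [q = 11: ≢ 1 ✓]
Since 22^33 ≡ 1, the order of 22 divides 33 < 66, so 22 is not a primitive root.

No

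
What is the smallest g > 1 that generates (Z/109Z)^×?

φ(109) = 109 − 1 = 108 = 2^2 · 3^3.
Test candidates g = 2, 3, … against the prime factors q ∈ {2, 3} of φ(109): g is a generator iff g^(108/q) ≢ 1 for every such q.
g = 2: 2^54 ≡ 108; 2^36 ≡ 1 — hits 1, so not a primitive root.
g = 3: 3^54 ≡ 1 — hits 1, so not a primitive root.
g = 4: 4^54 ≡ 1 — hits 1, so not a primitive root.
g = 5: 5^54 ≡ 1 — hits 1, so not a primitive root.
g = 6: 6^54 ≡ 108; 6^36 ≡ 63 — none is 1, so 6 is a primitive root.
So 6 is the smallest generator of (Z/109Z)^×.

6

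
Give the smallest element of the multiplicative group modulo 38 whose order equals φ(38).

3

φ(38) = φ(2)·φ(19) = 1·18 = 18 = 2 · 3^2.
g is a primitive root iff g^(18/q) ≢ 1 (mod 38) for each prime q ∈ {2, 3}.
g = 2: gcd(2, 38) = 2 > 1, not a unit — skip.
g = 3: 3^9 ≡ 37; 3^6 ≡ 7 — none is 1, so 3 is a primitive root.
The smallest primitive root modulo 38 is 3.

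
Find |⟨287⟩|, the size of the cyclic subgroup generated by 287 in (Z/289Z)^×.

136

ord(287) | φ(289) = φ(17^2) = 17·(17−1) = 272 = 2^4 · 17.
Divisors of 272: 1, 2, 4, 8, 16, 17, 34, 68, 136, 272.
Evaluate successive powers at the divisors of 272:
287^1 ≡ 287
287^2 ≡ 4
287^4 ≡ 16
287^8 ≡ 256
287^16 ≡ 222
287^17 ≡ 134
287^34 ≡ 38
287^68 ≡ 288
287^136 ≡ 1
So ord_289(287) = 136.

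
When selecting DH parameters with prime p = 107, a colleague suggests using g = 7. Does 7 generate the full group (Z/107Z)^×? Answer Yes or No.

φ(107) = 107 − 1 = 106 = 2 · 53.
It suffices to check that the order of 7 is not a proper divisor of 106: compute 7^(106/q) for q ∈ {2, 53}.
7^53 ≡ 106 (mod 107)  [q = 2: ≢ 1 ✓]
7^2 ≡ 49 (mod 107)  [q = 53: ≢ 1 ✓]
None equal 1, so ord_107(7) = 106: 7 is a primitive root.

Yes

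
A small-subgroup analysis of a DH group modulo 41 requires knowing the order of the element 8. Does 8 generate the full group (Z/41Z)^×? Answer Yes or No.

No

φ(41) = 41 − 1 = 40 = 2^3 · 5.
8 is a primitive root mod 41 iff 8^(φ(41)/q) ≢ 1 for every prime q | φ(41), i.e. q ∈ {2, 5}.
8^20 ≡ 1 (mod 41)  [q = 2: ≡ 1 ✗]
8^8 ≡ 16 (mod 41)  [q = 5: ≢ 1 ✓]
Since 8^20 ≡ 1, the order of 8 divides 20 < 40, so 8 is not a primitive root.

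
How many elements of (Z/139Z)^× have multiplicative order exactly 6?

2

φ(139) = 139 − 1 = 138 = 2 · 3 · 23.
Since (Z/139Z)^× is cyclic of order 138, the number of elements of order d is φ(d) when d | 138 and 0 otherwise.
6 = 2 · 3 divides 138, and φ(6) = 2.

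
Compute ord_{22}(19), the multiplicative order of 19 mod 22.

By Lagrange's theorem, ord_22(19) divides φ(22) = φ(2)·φ(11) = 1·10 = 10 = 2 · 5.
Divisors of 10: 1, 2, 5, 10.
Test each divisor d:
19^1 ≡ 19 (mod 22)
19^2 ≡ 9 (mod 22)
19^5 ≡ 21 (mod 22)
19^10 ≡ 1 (mod 22) ✓
The smallest such exponent is 10, so the order of 19 is 10.

10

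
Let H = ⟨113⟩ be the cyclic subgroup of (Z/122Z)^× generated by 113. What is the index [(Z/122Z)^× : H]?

6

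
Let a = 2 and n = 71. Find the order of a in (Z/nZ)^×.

The order of 2 must divide φ(71) = 71 − 1 = 70 = 2 · 5 · 7.
Divisors of 70: 1, 2, 5, 7, 10, 14, 35, 70.
Compute 2^d (mod 71) for the divisors d until we hit 1:
2^1 ≡ 2
2^2 ≡ 4
2^5 ≡ 32
2^7 ≡ 57
2^10 ≡ 30
2^14 ≡ 54
2^35 ≡ 1
The smallest such exponent is 35, so the order of 2 is 35.

35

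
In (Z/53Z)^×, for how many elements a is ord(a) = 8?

0

φ(53) = 53 − 1 = 52 = 2^2 · 13.
In a cyclic group of order 52, there are φ(d) elements of order d for each divisor d of 52, and zero for non-divisors.
8 does not divide 52, so no element of (Z/53Z)^× has order 8.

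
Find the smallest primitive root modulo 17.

3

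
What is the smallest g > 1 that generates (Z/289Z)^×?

3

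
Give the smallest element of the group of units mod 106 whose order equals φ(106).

3

φ(106) = φ(2)·φ(53) = 1·52 = 52 = 2^2 · 13.
g is a primitive root iff g^(52/q) ≢ 1 (mod 106) for each prime q ∈ {2, 13}.
g = 2: gcd(2, 106) = 2 > 1, not a unit — skip.
g = 3: 3^26 ≡ 105; 3^4 ≡ 81 — none is 1, so 3 is a primitive root.
So 3 is the smallest generator of (Z/106Z)^×.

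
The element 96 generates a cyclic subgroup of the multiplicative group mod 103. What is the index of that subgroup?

Since 96 ∈ (Z/103Z)^×, its order divides φ(103) = 103 − 1 = 102 = 2 · 3 · 17.
Divisors of 102: 1, 2, 3, 6, 17, 34, 51, 102.
Evaluate successive powers at the divisors of 102:
96^1 ≡ 96 (mod 103)
96^2 ≡ 49 (mod 103)
96^3 ≡ 69 (mod 103)
96^6 ≡ 23 (mod 103)
96^17 ≡ 57 (mod 103)
96^34 ≡ 56 (mod 103)
96^51 ≡ 102 (mod 103)
96^102 ≡ 1 (mod 103) ✓
So ord_103(96) = 102, hence |⟨96⟩| = 102.
The index is φ(103) / ord(96) = 102 / 102 = 1.

1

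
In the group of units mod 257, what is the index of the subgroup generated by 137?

8

Since 137 ∈ (Z/257Z)^×, its order divides φ(257) = 257 − 1 = 256 = 2^8.
Divisors of 256: 1, 2, 4, 8, 16, 32, 64, 128, 256.
Evaluate successive powers at the divisors of 256:
137^1 ≡ 137 (mod 257)
137^2 ≡ 8 (mod 257)
137^4 ≡ 64 (mod 257)
137^8 ≡ 241 (mod 257)
137^16 ≡ 256 (mod 257)
137^32 ≡ 1 (mod 257) ✓
The order of 137 is 32, so the subgroup it generates has 32 elements.
The index is φ(257) / ord(137) = 256 / 32 = 8.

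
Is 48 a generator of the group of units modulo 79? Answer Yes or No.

Yes

φ(79) = 79 − 1 = 78 = 2 · 3 · 13.
It suffices to check that the order of 48 is not a proper divisor of 78: compute 48^(78/q) for q ∈ {2, 3, 13}.
48^39 ≡ 78 (mod 79)  [q = 2: ≢ 1 ✓]
48^26 ≡ 55 (mod 79)  [q = 3: ≢ 1 ✓]
48^6 ≡ 64 (mod 79)  [q = 13: ≢ 1 ✓]
Every test exponent gives a nontrivial residue, hence 48 generates the full group.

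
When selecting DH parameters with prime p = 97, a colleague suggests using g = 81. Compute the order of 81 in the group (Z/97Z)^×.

The order of 81 must divide φ(97) = 97 − 1 = 96 = 2^5 · 3.
Divisors of 96: 1, 2, 3, 4, 6, 8, 12, 16, 24, 32, 48, 96.
Compute 81^d (mod 97) for the divisors d until we hit 1:
81^1 ≡ 81 (mod 97)
81^2 ≡ 62 (mod 97)
81^3 ≡ 75 (mod 97)
81^4 ≡ 61 (mod 97)
81^6 ≡ 96 (mod 97)
81^8 ≡ 35 (mod 97)
81^12 ≡ 1 (mod 97) ✓
So ord_97(81) = 12.

12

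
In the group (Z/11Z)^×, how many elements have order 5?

4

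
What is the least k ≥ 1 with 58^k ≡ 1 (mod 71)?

35

The order of 58 must divide φ(71) = 71 − 1 = 70 = 2 · 5 · 7.
Divisors of 70: 1, 2, 5, 7, 10, 14, 35, 70.
Evaluate successive powers at the divisors of 70:
58^1 ≡ 58 (mod 71)
58^2 ≡ 27 (mod 71)
58^5 ≡ 37 (mod 71)
58^7 ≡ 5 (mod 71)
58^10 ≡ 20 (mod 71)
58^14 ≡ 25 (mod 71)
58^35 ≡ 1 (mod 71) ✓
So ord_71(58) = 35.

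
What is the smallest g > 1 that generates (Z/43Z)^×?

3

φ(43) = 43 − 1 = 42 = 2 · 3 · 7.
Test candidates g = 2, 3, … against the prime factors q ∈ {2, 3, 7} of φ(43): g is a generator iff g^(42/q) ≢ 1 for every such q.
g = 2: 2^21 ≡ 42; 2^14 ≡ 1 — hits 1, so not a primitive root.
g = 3: 3^21 ≡ 42; 3^14 ≡ 36; 3^6 ≡ 41 — none is 1, so 3 is a primitive root.
The smallest primitive root modulo 43 is 3.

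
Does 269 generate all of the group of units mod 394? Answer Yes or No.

φ(394) = φ(2)·φ(197) = 1·196 = 196 = 2^2 · 7^2.
Test 269^(196/q) mod 394 for each prime factor q of 196:
269^98 ≡ 393 (mod 394)  [q = 2: ≢ 1 ✓]
269^28 ≡ 301 (mod 394)  [q = 7: ≢ 1 ✓]
None equal 1, so ord_394(269) = 196: 269 is a primitive root.

Yes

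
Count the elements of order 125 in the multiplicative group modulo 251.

φ(251) = 251 − 1 = 250 = 2 · 5^3.
In a cyclic group of order 250, there are φ(d) elements of order d for each divisor d of 250, and zero for non-divisors.
125 = 5^3 divides 250, and φ(125) = 100.

100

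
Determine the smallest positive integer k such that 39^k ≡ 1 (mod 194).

96

Since 39 ∈ (Z/194Z)^×, its order divides φ(194) = φ(2)·φ(97) = 1·96 = 96 = 2^5 · 3.
Divisors of 96: 1, 2, 3, 4, 6, 8, 12, 16, 24, 32, 48, 96.
Compute 39^d (mod 194) for the divisors d until we hit 1:
39^1 ≡ 39 (mod 194)
39^2 ≡ 163 (mod 194)
39^3 ≡ 149 (mod 194)
39^4 ≡ 185 (mod 194)
39^6 ≡ 85 (mod 194)
39^8 ≡ 81 (mod 194)
39^12 ≡ 47 (mod 194)
39^16 ≡ 159 (mod 194)
39^24 ≡ 75 (mod 194)
39^32 ≡ 61 (mod 194)
39^48 ≡ 193 (mod 194)
39^96 ≡ 1 (mod 194) ✓
Therefore the multiplicative order of 39 modulo 194 is 96.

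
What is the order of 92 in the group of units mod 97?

96

ord(92) | φ(97) = 97 − 1 = 96 = 2^5 · 3.
Divisors of 96: 1, 2, 3, 4, 6, 8, 12, 16, 24, 32, 48, 96.
Evaluate successive powers at the divisors of 96:
92^1 ≡ 92 (mod 97)
92^2 ≡ 25 (mod 97)
92^3 ≡ 69 (mod 97)
92^4 ≡ 43 (mod 97)
92^6 ≡ 8 (mod 97)
92^8 ≡ 6 (mod 97)
92^12 ≡ 64 (mod 97)
92^16 ≡ 36 (mod 97)
92^24 ≡ 22 (mod 97)
92^32 ≡ 35 (mod 97)
92^48 ≡ 96 (mod 97)
92^96 ≡ 1 (mod 97) ✓
So ord_97(92) = 96.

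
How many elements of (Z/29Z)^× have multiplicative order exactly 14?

6

φ(29) = 29 − 1 = 28 = 2^2 · 7.
Since (Z/29Z)^× is cyclic of order 28, the number of elements of order d is φ(d) when d | 28 and 0 otherwise.
14 = 2 · 7 divides 28, and φ(14) = 6.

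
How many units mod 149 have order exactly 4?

φ(149) = 149 − 1 = 148 = 2^2 · 37.
In a cyclic group of order 148, there are φ(d) elements of order d for each divisor d of 148, and zero for non-divisors.
4 = 2^2 divides 148, and φ(4) = 2.

2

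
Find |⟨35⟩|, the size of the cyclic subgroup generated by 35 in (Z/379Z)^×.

378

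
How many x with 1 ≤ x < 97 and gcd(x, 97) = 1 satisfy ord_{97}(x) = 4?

2

φ(97) = 97 − 1 = 96 = 2^5 · 3.
(Z/97Z)^× is cyclic (|G| = 96); a cyclic group of order m has exactly φ(d) elements of each order d | m, and none otherwise.
4 = 2^2 divides 96, and φ(4) = 2.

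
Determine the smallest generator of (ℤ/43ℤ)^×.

φ(43) = 43 − 1 = 42 = 2 · 3 · 7.
g is a primitive root iff g^(42/q) ≢ 1 (mod 43) for each prime q ∈ {2, 3, 7}.
g = 2: 2^21 ≡ 42; 2^14 ≡ 1 — hits 1, so not a primitive root.
g = 3: 3^21 ≡ 42; 3^14 ≡ 36; 3^6 ≡ 41 — none is 1, so 3 is a primitive root.
So 3 is the smallest generator of (Z/43Z)^×.

3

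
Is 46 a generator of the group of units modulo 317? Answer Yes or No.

φ(317) = 317 − 1 = 316 = 2^2 · 79.
Test 46^(316/q) mod 317 for each prime factor q of 316:
46^158 ≡ 316 (mod 317)  [q = 2: ≢ 1 ✓]
46^4 ≡ 148 (mod 317)  [q = 79: ≢ 1 ✓]
Every test exponent gives a nontrivial residue, hence 46 generates the full group.

Yes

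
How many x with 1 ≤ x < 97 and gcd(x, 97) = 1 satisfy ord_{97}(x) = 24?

φ(97) = 97 − 1 = 96 = 2^5 · 3.
In a cyclic group of order 96, there are φ(d) elements of order d for each divisor d of 96, and zero for non-divisors.
24 = 2^3 · 3 divides 96, and φ(24) = 8.

8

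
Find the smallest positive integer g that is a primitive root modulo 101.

φ(101) = 101 − 1 = 100 = 2^2 · 5^2.
Test candidates g = 2, 3, … against the prime factors q ∈ {2, 5} of φ(101): g is a generator iff g^(100/q) ≢ 1 for every such q.
g = 2: 2^50 ≡ 100; 2^20 ≡ 95 — none is 1, so 2 is a primitive root.
Hence the least primitive root of 101 is 2.

2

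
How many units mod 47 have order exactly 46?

φ(47) = 47 − 1 = 46 = 2 · 23.
In a cyclic group of order 46, there are φ(d) elements of order d for each divisor d of 46, and zero for non-divisors.
46 = 2 · 23 divides 46, and φ(46) = 22.

22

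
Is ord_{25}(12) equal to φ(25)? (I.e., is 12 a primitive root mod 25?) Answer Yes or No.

Yes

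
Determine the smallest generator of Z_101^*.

2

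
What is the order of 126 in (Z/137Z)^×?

The order of 126 must divide φ(137) = 137 − 1 = 136 = 2^3 · 17.
Divisors of 136: 1, 2, 4, 8, 17, 34, 68, 136.
Check 126^d mod 137 for each divisor in increasing order:
126^1 ≡ 126 (mod 137)
126^2 ≡ 121 (mod 137)
126^4 ≡ 119 (mod 137)
126^8 ≡ 50 (mod 137)
126^17 ≡ 37 (mod 137)
126^34 ≡ 136 (mod 137)
126^68 ≡ 1 (mod 137) ✓
The smallest such exponent is 68, so the order of 126 is 68.

68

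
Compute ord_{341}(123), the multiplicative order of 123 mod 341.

Since 123 ∈ (Z/341Z)^×, its order divides φ(341) = φ(11·31) = (11−1)·(31−1) = 10·30 = 300 = 2^2 · 3 · 5^2.
Divisors of 300: 1, 2, 3, 4, 5, 6, 10, 12, 15, 20, 25, 30, 50, 60, 75, 100, 150, 300.
Evaluate successive powers at the divisors of 300:
123^1 ≡ 123
123^2 ≡ 125
123^3 ≡ 30
123^4 ≡ 280
123^5 ≡ 340
123^6 ≡ 218
123^10 ≡ 1
Therefore the multiplicative order of 123 modulo 341 is 10.

10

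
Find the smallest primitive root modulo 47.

φ(47) = 47 − 1 = 46 = 2 · 23.
g is a primitive root iff g^(46/q) ≢ 1 (mod 47) for each prime q ∈ {2, 23}.
g = 2: 2^23 ≡ 1 — hits 1, so not a primitive root.
g = 3: 3^23 ≡ 1 — hits 1, so not a primitive root.
g = 4: 4^23 ≡ 1 — hits 1, so not a primitive root.
g = 5: 5^23 ≡ 46; 5^2 ≡ 25 — none is 1, so 5 is a primitive root.
So 5 is the smallest generator of (Z/47Z)^×.

5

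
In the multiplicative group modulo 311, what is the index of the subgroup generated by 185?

Since 185 ∈ (Z/311Z)^×, its order divides φ(311) = 311 − 1 = 310 = 2 · 5 · 31.
Divisors of 310: 1, 2, 5, 10, 31, 62, 155, 310.
Test each divisor d:
185^1 ≡ 185 (mod 311)
185^2 ≡ 15 (mod 311)
185^5 ≡ 262 (mod 311)
185^10 ≡ 224 (mod 311)
185^31 ≡ 310 (mod 311)
185^62 ≡ 1 (mod 311) ✓
So ord_311(185) = 62, hence |⟨185⟩| = 62.
[(Z/311Z)^× : ⟨185⟩] = 310/62 = 5.

5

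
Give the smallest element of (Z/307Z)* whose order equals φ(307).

5

φ(307) = 307 − 1 = 306 = 2 · 3^2 · 17.
Test candidates g = 2, 3, … against the prime factors q ∈ {2, 3, 17} of φ(307): g is a generator iff g^(306/q) ≢ 1 for every such q.
g = 2: 2^153 ≡ 306; 2^102 ≡ 1 — hits 1, so not a primitive root.
g = 3: 3^153 ≡ 306; 3^102 ≡ 1 — hits 1, so not a primitive root.
g = 4: 4^153 ≡ 1 — hits 1, so not a primitive root.
g = 5: 5^153 ≡ 306; 5^102 ≡ 289; 5^18 ≡ 81 — none is 1, so 5 is a primitive root.
So 5 is the smallest generator of (Z/307Z)^×.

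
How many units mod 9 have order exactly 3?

φ(9) = φ(3^2) = 3·(3−1) = 6 = 2 · 3.
In a cyclic group of order 6, there are φ(d) elements of order d for each divisor d of 6, and zero for non-divisors.
3 | 6, and φ(3) = 3 − 1 = 2.

2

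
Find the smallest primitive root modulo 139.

2

φ(139) = 139 − 1 = 138 = 2 · 3 · 23.
g is a primitive root iff g^(138/q) ≢ 1 (mod 139) for each prime q ∈ {2, 3, 23}.
g = 2: 2^69 ≡ 138; 2^46 ≡ 96; 2^6 ≡ 64 — none is 1, so 2 is a primitive root.
So 2 is the smallest generator of (Z/139Z)^×.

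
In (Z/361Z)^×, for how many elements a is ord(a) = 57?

36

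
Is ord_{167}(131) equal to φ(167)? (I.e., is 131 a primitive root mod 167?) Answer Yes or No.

Yes

φ(167) = 167 − 1 = 166 = 2 · 83.
An element g generates (Z/167Z)^× iff g^(166/q) ≢ 1 (mod 167) for each prime q ∈ {2, 83}.
131^83 ≡ 166 (mod 167)  [q = 2: ≢ 1 ✓]
131^2 ≡ 127 (mod 167)  [q = 83: ≢ 1 ✓]
None equal 1, so ord_167(131) = 166: 131 is a primitive root.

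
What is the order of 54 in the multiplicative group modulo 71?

5

By Lagrange's theorem, ord_71(54) divides φ(71) = 71 − 1 = 70 = 2 · 5 · 7.
Divisors of 70: 1, 2, 5, 7, 10, 14, 35, 70.
Check 54^d mod 71 for each divisor in increasing order:
54^1 ≡ 54
54^2 ≡ 5
54^5 ≡ 1
The smallest such exponent is 5, so the order of 54 is 5.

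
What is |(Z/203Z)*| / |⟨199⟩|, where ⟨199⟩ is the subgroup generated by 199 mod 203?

By Lagrange's theorem, ord_203(199) divides φ(203) = φ(7·29) = (7−1)·(29−1) = 6·28 = 168 = 2^3 · 3 · 7.
Divisors of 168: 1, 2, 3, 4, 6, 7, 8, 12, 14, 21, 24, 28, 42, 56, 84, 168.
Check 199^d mod 203 for each divisor in increasing order:
199^1 ≡ 199 (mod 203)
199^2 ≡ 16 (mod 203)
199^3 ≡ 139 (mod 203)
199^4 ≡ 53 (mod 203)
199^6 ≡ 36 (mod 203)
199^7 ≡ 59 (mod 203)
199^8 ≡ 170 (mod 203)
199^12 ≡ 78 (mod 203)
199^14 ≡ 30 (mod 203)
199^21 ≡ 146 (mod 203)
199^24 ≡ 197 (mod 203)
199^28 ≡ 88 (mod 203)
199^42 ≡ 1 (mod 203) ✓
The order of 199 is 42, so the subgroup it generates has 42 elements.
The index is φ(203) / ord(199) = 168 / 42 = 4.

4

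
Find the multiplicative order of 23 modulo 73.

36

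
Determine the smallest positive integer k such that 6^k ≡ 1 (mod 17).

16

The order of 6 must divide φ(17) = 17 − 1 = 16 = 2^4.
Divisors of 16: 1, 2, 4, 8, 16.
Check 6^d mod 17 for each divisor in increasing order:
6^1 ≡ 6 (mod 17)
6^2 ≡ 2 (mod 17)
6^4 ≡ 4 (mod 17)
6^8 ≡ 16 (mod 17)
6^16 ≡ 1 (mod 17) ✓
So ord_17(6) = 16.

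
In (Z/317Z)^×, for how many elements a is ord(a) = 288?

φ(317) = 317 − 1 = 316 = 2^2 · 79.
In a cyclic group of order 316, there are φ(d) elements of order d for each divisor d of 316, and zero for non-divisors.
Since 288 ∤ 316, the count is 0.

0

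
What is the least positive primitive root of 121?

φ(121) = φ(11^2) = 11·(11−1) = 110 = 2 · 5 · 11.
g is a primitive root iff g^(110/q) ≢ 1 (mod 121) for each prime q ∈ {2, 5, 11}.
g = 2: 2^55 ≡ 120; 2^22 ≡ 81; 2^10 ≡ 56 — none is 1, so 2 is a primitive root.
The smallest primitive root modulo 121 is 2.

2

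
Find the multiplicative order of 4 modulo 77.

15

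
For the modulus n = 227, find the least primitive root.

φ(227) = 227 − 1 = 226 = 2 · 113.
Test candidates g = 2, 3, … against the prime factors q ∈ {2, 113} of φ(227): g is a generator iff g^(226/q) ≢ 1 for every such q.
g = 2: 2^113 ≡ 226; 2^2 ≡ 4 — none is 1, so 2 is a primitive root.
Hence the least primitive root of 227 is 2.

2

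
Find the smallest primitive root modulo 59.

2

φ(59) = 59 − 1 = 58 = 2 · 29.
Test candidates g = 2, 3, … against the prime factors q ∈ {2, 29} of φ(59): g is a generator iff g^(58/q) ≢ 1 for every such q.
g = 2: 2^29 ≡ 58; 2^2 ≡ 4 — none is 1, so 2 is a primitive root.
The smallest primitive root modulo 59 is 2.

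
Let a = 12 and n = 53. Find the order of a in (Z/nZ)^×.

Since 12 ∈ (Z/53Z)^×, its order divides φ(53) = 53 − 1 = 52 = 2^2 · 13.
Divisors of 52: 1, 2, 4, 13, 26, 52.
Evaluate successive powers at the divisors of 52:
12^1 ≡ 12 (mod 53)
12^2 ≡ 38 (mod 53)
12^4 ≡ 13 (mod 53)
12^13 ≡ 23 (mod 53)
12^26 ≡ 52 (mod 53)
12^52 ≡ 1 (mod 53) ✓
Hence ord(12) = 52.

52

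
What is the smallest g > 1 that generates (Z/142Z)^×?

7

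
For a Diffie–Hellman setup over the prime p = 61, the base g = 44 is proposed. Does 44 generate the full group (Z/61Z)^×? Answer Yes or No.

φ(61) = 61 − 1 = 60 = 2^2 · 3 · 5.
44 is a primitive root mod 61 iff 44^(φ(61)/q) ≢ 1 for every prime q | φ(61), i.e. q ∈ {2, 3, 5}.
44^30 ≡ 60 (mod 61)  [q = 2: ≢ 1 ✓]
44^20 ≡ 13 (mod 61)  [q = 3: ≢ 1 ✓]
44^12 ≡ 20 (mod 61)  [q = 5: ≢ 1 ✓]
All checks pass, so 44 has order 60 and is a primitive root modulo 61.

Yes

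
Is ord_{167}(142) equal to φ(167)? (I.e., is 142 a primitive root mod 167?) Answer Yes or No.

Yes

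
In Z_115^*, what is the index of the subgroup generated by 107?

2

ord(107) | φ(115) = φ(5·23) = (5−1)·(23−1) = 4·22 = 88 = 2^3 · 11.
Divisors of 88: 1, 2, 4, 8, 11, 22, 44, 88.
Test each divisor d:
107^1 ≡ 107
107^2 ≡ 64
107^4 ≡ 71
107^8 ≡ 96
107^11 ≡ 68
107^22 ≡ 24
107^44 ≡ 1
The order of 107 is 44, so the subgroup it generates has 44 elements.
The index is φ(115) / ord(107) = 88 / 44 = 2.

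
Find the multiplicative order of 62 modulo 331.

30

ord(62) | φ(331) = 331 − 1 = 330 = 2 · 3 · 5 · 11.
Divisors of 330: 1, 2, 3, 5, 6, 10, 11, 15, 22, 30, 33, 55, 66, 110, 165, 330.
Check 62^d mod 331 for each divisor in increasing order:
62^1 ≡ 62 (mod 331)
62^2 ≡ 203 (mod 331)
62^3 ≡ 8 (mod 331)
62^5 ≡ 300 (mod 331)
62^6 ≡ 64 (mod 331)
62^10 ≡ 299 (mod 331)
62^11 ≡ 2 (mod 331)
62^15 ≡ 330 (mod 331)
62^22 ≡ 4 (mod 331)
62^30 ≡ 1 (mod 331) ✓
Hence ord(62) = 30.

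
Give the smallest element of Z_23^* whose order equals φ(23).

φ(23) = 23 − 1 = 22 = 2 · 11.
Test candidates g = 2, 3, … against the prime factors q ∈ {2, 11} of φ(23): g is a generator iff g^(22/q) ≢ 1 for every such q.
g = 2: 2^11 ≡ 1 — hits 1, so not a primitive root.
g = 3: 3^11 ≡ 1 — hits 1, so not a primitive root.
g = 4: 4^11 ≡ 1 — hits 1, so not a primitive root.
g = 5: 5^11 ≡ 22; 5^2 ≡ 2 — none is 1, so 5 is a primitive root.
So 5 is the smallest generator of (Z/23Z)^×.

5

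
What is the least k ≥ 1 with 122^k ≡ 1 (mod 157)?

The order of 122 must divide φ(157) = 157 − 1 = 156 = 2^2 · 3 · 13.
Divisors of 156: 1, 2, 3, 4, 6, 12, 13, 26, 39, 52, 78, 156.
Compute 122^d (mod 157) for the divisors d until we hit 1:
122^1 ≡ 122 (mod 157)
122^2 ≡ 126 (mod 157)
122^3 ≡ 143 (mod 157)
122^4 ≡ 19 (mod 157)
122^6 ≡ 39 (mod 157)
122^12 ≡ 108 (mod 157)
122^13 ≡ 145 (mod 157)
122^26 ≡ 144 (mod 157)
122^39 ≡ 156 (mod 157)
122^52 ≡ 12 (mod 157)
122^78 ≡ 1 (mod 157) ✓
So ord_157(122) = 78.

78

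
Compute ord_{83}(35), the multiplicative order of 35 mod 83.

82

The order of 35 must divide φ(83) = 83 − 1 = 82 = 2 · 41.
Divisors of 82: 1, 2, 41, 82.
Compute 35^d (mod 83) for the divisors d until we hit 1:
35^1 ≡ 35 (mod 83)
35^2 ≡ 63 (mod 83)
35^41 ≡ 82 (mod 83)
35^82 ≡ 1 (mod 83) ✓
The smallest such exponent is 82, so the order of 35 is 82.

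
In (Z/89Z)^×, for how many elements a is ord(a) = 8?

φ(89) = 89 − 1 = 88 = 2^3 · 11.
In a cyclic group of order 88, there are φ(d) elements of order d for each divisor d of 88, and zero for non-divisors.
8 = 2^3 divides 88, and φ(8) = 4.

4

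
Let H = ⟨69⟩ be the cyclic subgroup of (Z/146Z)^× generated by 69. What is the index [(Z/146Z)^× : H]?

By Lagrange's theorem, ord_146(69) divides φ(146) = φ(2)·φ(73) = 1·72 = 72 = 2^3 · 3^2.
Divisors of 72: 1, 2, 3, 4, 6, 8, 9, 12, 18, 24, 36, 72.
Compute 69^d (mod 146) for the divisors d until we hit 1:
69^1 ≡ 69 (mod 146)
69^2 ≡ 89 (mod 146)
69^3 ≡ 9 (mod 146)
69^4 ≡ 37 (mod 146)
69^6 ≡ 81 (mod 146)
69^8 ≡ 55 (mod 146)
69^9 ≡ 145 (mod 146)
69^12 ≡ 137 (mod 146)
69^18 ≡ 1 (mod 146) ✓
Thus |⟨69⟩| = ord(69) = 18.
The index is φ(146) / ord(69) = 72 / 18 = 4.

4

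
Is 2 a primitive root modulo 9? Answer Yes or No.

φ(9) = φ(3^2) = 3·(3−1) = 6 = 2 · 3.
It suffices to check that the order of 2 is not a proper divisor of 6: compute 2^(6/q) for q ∈ {2, 3}.
2^3 ≡ 8 (mod 9)  [q = 2: ≢ 1 ✓]
2^2 ≡ 4 (mod 9)  [q = 3: ≢ 1 ✓]
Every test exponent gives a nontrivial residue, hence 2 generates the full group.

Yes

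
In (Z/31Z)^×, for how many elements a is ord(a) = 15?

8

φ(31) = 31 − 1 = 30 = 2 · 3 · 5.
In a cyclic group of order 30, there are φ(d) elements of order d for each divisor d of 30, and zero for non-divisors.
15 = 3 · 5 divides 30, and φ(15) = 8.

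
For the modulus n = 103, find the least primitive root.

5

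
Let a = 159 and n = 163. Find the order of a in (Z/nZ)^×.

The order of 159 must divide φ(163) = 163 − 1 = 162 = 2 · 3^4.
Divisors of 162: 1, 2, 3, 6, 9, 18, 27, 54, 81, 162.
Compute 159^d (mod 163) for the divisors d until we hit 1:
159^1 ≡ 159 (mod 163)
159^2 ≡ 16 (mod 163)
159^3 ≡ 99 (mod 163)
159^6 ≡ 21 (mod 163)
159^9 ≡ 123 (mod 163)
159^18 ≡ 133 (mod 163)
159^27 ≡ 59 (mod 163)
159^54 ≡ 58 (mod 163)
159^81 ≡ 162 (mod 163)
159^162 ≡ 1 (mod 163) ✓
The smallest such exponent is 162, so the order of 159 is 162.

162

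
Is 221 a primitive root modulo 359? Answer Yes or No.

Yes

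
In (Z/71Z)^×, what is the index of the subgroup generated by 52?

1

Since 52 ∈ (Z/71Z)^×, its order divides φ(71) = 71 − 1 = 70 = 2 · 5 · 7.
Divisors of 70: 1, 2, 5, 7, 10, 14, 35, 70.
Evaluate successive powers at the divisors of 70:
52^1 ≡ 52
52^2 ≡ 6
52^5 ≡ 26
52^7 ≡ 14
52^10 ≡ 37
52^14 ≡ 54
52^35 ≡ 70
52^70 ≡ 1
The order of 52 is 70, so the subgroup it generates has 70 elements.
The index is φ(71) / ord(52) = 70 / 70 = 1.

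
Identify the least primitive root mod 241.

7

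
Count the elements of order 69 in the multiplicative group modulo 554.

44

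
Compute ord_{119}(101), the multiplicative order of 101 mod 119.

6

ord(101) | φ(119) = φ(7·17) = (7−1)·(17−1) = 6·16 = 96 = 2^5 · 3.
Divisors of 96: 1, 2, 3, 4, 6, 8, 12, 16, 24, 32, 48, 96.
Evaluate successive powers at the divisors of 96:
101^1 ≡ 101 (mod 119)
101^2 ≡ 86 (mod 119)
101^3 ≡ 118 (mod 119)
101^4 ≡ 18 (mod 119)
101^6 ≡ 1 (mod 119) ✓
The smallest such exponent is 6, so the order of 101 is 6.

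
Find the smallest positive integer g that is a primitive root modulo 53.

2

φ(53) = 53 − 1 = 52 = 2^2 · 13.
g is a primitive root iff g^(52/q) ≢ 1 (mod 53) for each prime q ∈ {2, 13}.
g = 2: 2^26 ≡ 52; 2^4 ≡ 16 — none is 1, so 2 is a primitive root.
The smallest primitive root modulo 53 is 2.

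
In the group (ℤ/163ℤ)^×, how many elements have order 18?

6

φ(163) = 163 − 1 = 162 = 2 · 3^4.
Since (Z/163Z)^× is cyclic of order 162, the number of elements of order d is φ(d) when d | 162 and 0 otherwise.
18 = 2 · 3^2 divides 162, and φ(18) = 6.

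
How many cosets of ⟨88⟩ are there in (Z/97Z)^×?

4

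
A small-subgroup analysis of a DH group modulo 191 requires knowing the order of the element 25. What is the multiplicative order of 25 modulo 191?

By Lagrange's theorem, ord_191(25) divides φ(191) = 191 − 1 = 190 = 2 · 5 · 19.
Divisors of 190: 1, 2, 5, 10, 19, 38, 95, 190.
Check 25^d mod 191 for each divisor in increasing order:
25^1 ≡ 25 (mod 191)
25^2 ≡ 52 (mod 191)
25^5 ≡ 177 (mod 191)
25^10 ≡ 5 (mod 191)
25^19 ≡ 1 (mod 191) ✓
Hence ord(25) = 19.

19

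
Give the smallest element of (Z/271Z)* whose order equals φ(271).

6

φ(271) = 271 − 1 = 270 = 2 · 3^3 · 5.
Test candidates g = 2, 3, … against the prime factors q ∈ {2, 3, 5} of φ(271): g is a generator iff g^(270/q) ≢ 1 for every such q.
g = 2: 2^135 ≡ 1 — hits 1, so not a primitive root.
g = 3: 3^135 ≡ 270; 3^90 ≡ 1 — hits 1, so not a primitive root.
g = 4: 4^135 ≡ 1 — hits 1, so not a primitive root.
g = 5: 5^135 ≡ 1 — hits 1, so not a primitive root.
g = 6: 6^135 ≡ 270; 6^90 ≡ 242; 6^54 ≡ 10 — none is 1, so 6 is a primitive root.
Hence the least primitive root of 271 is 6.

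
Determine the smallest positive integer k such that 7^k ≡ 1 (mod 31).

ord(7) | φ(31) = 31 − 1 = 30 = 2 · 3 · 5.
Divisors of 30: 1, 2, 3, 5, 6, 10, 15, 30.
Test each divisor d:
7^1 ≡ 7 (mod 31)
7^2 ≡ 18 (mod 31)
7^3 ≡ 2 (mod 31)
7^5 ≡ 5 (mod 31)
7^6 ≡ 4 (mod 31)
7^10 ≡ 25 (mod 31)
7^15 ≡ 1 (mod 31) ✓
The smallest such exponent is 15, so the order of 7 is 15.

15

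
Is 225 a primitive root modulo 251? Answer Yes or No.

φ(251) = 251 − 1 = 250 = 2 · 5^3.
It suffices to check that the order of 225 is not a proper divisor of 250: compute 225^(250/q) for q ∈ {2, 5}.
225^125 ≡ 1 (mod 251)  [q = 2: ≡ 1 ✗]
225^50 ≡ 20 (mod 251)  [q = 5: ≢ 1 ✓]
Since 225^125 ≡ 1, the order of 225 divides 125 < 250, so 225 is not a primitive root.

No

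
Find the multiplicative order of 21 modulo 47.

23

ord(21) | φ(47) = 47 − 1 = 46 = 2 · 23.
Divisors of 46: 1, 2, 23, 46.
Check 21^d mod 47 for each divisor in increasing order:
21^1 ≡ 21 (mod 47)
21^2 ≡ 18 (mod 47)
21^23 ≡ 1 (mod 47) ✓
Hence ord(21) = 23.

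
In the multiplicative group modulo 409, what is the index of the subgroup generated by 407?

2

The order of 407 must divide φ(409) = 409 − 1 = 408 = 2^3 · 3 · 17.
Divisors of 408: 1, 2, 3, 4, 6, 8, 12, 17, 24, 34, 51, 68, 102, 136, 204, 408.
Evaluate successive powers at the divisors of 408:
407^1 ≡ 407 (mod 409)
407^2 ≡ 4 (mod 409)
407^3 ≡ 401 (mod 409)
407^4 ≡ 16 (mod 409)
407^6 ≡ 64 (mod 409)
407^8 ≡ 256 (mod 409)
407^12 ≡ 6 (mod 409)
407^17 ≡ 217 (mod 409)
407^24 ≡ 36 (mod 409)
407^34 ≡ 54 (mod 409)
407^51 ≡ 266 (mod 409)
407^68 ≡ 53 (mod 409)
407^102 ≡ 408 (mod 409)
407^136 ≡ 355 (mod 409)
407^204 ≡ 1 (mod 409) ✓
Thus |⟨407⟩| = ord(407) = 204.
The index is φ(409) / ord(407) = 408 / 204 = 2.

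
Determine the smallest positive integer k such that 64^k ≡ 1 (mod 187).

20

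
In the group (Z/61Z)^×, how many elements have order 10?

φ(61) = 61 − 1 = 60 = 2^2 · 3 · 5.
In a cyclic group of order 60, there are φ(d) elements of order d for each divisor d of 60, and zero for non-divisors.
10 = 2 · 5 divides 60, and φ(10) = 4.

4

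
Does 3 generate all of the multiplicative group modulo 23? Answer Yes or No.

No

φ(23) = 23 − 1 = 22 = 2 · 11.
An element g generates (Z/23Z)^× iff g^(22/q) ≢ 1 (mod 23) for each prime q ∈ {2, 11}.
3^11 ≡ 1 (mod 23)  [q = 2: ≡ 1 ✗]
3^2 ≡ 9 (mod 23)  [q = 11: ≢ 1 ✓]
3^11 ≡ 1 shows ord(3) | 11, strictly less than φ(23); not a primitive root.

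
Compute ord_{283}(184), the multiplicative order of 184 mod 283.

Since 184 ∈ (Z/283Z)^×, its order divides φ(283) = 283 − 1 = 282 = 2 · 3 · 47.
Divisors of 282: 1, 2, 3, 6, 47, 94, 141, 282.
Compute 184^d (mod 283) for the divisors d until we hit 1:
184^1 ≡ 184
184^2 ≡ 179
184^3 ≡ 108
184^6 ≡ 61
184^47 ≡ 239
184^94 ≡ 238
184^141 ≡ 282
184^282 ≡ 1
So ord_283(184) = 282.

282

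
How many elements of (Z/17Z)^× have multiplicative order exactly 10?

φ(17) = 17 − 1 = 16 = 2^4.
Since (Z/17Z)^× is cyclic of order 16, the number of elements of order d is φ(d) when d | 16 and 0 otherwise.
Here 16 is not a multiple of 10, so there are no elements of order 10.

0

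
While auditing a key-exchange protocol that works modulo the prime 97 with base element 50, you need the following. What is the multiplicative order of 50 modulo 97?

The order of 50 must divide φ(97) = 97 − 1 = 96 = 2^5 · 3.
Divisors of 96: 1, 2, 3, 4, 6, 8, 12, 16, 24, 32, 48, 96.
Evaluate successive powers at the divisors of 96:
50^1 ≡ 50
50^2 ≡ 75
50^3 ≡ 64
50^4 ≡ 96
50^6 ≡ 22
50^8 ≡ 1
So ord_97(50) = 8.

8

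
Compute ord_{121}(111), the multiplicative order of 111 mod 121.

11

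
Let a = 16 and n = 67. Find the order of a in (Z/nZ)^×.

33

Since 16 ∈ (Z/67Z)^×, its order divides φ(67) = 67 − 1 = 66 = 2 · 3 · 11.
Divisors of 66: 1, 2, 3, 6, 11, 22, 33, 66.
Test each divisor d:
16^1 ≡ 16
16^2 ≡ 55
16^3 ≡ 9
16^6 ≡ 14
16^11 ≡ 29
16^22 ≡ 37
16^33 ≡ 1
Hence ord(16) = 33.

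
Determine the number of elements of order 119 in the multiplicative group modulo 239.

96

φ(239) = 239 − 1 = 238 = 2 · 7 · 17.
Since (Z/239Z)^× is cyclic of order 238, the number of elements of order d is φ(d) when d | 238 and 0 otherwise.
119 = 7 · 17 divides 238, and φ(119) = 96.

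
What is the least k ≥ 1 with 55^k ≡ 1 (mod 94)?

ord(55) | φ(94) = φ(2)·φ(47) = 1·46 = 46 = 2 · 23.
Divisors of 46: 1, 2, 23, 46.
Test each divisor d:
55^1 ≡ 55 (mod 94)
55^2 ≡ 17 (mod 94)
55^23 ≡ 1 (mod 94) ✓
Therefore the multiplicative order of 55 modulo 94 is 23.

23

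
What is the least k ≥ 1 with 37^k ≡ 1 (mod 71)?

7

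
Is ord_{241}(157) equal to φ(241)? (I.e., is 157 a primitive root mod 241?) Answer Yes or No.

φ(241) = 241 − 1 = 240 = 2^4 · 3 · 5.
An element g generates (Z/241Z)^× iff g^(240/q) ≢ 1 (mod 241) for each prime q ∈ {2, 3, 5}.
157^120 ≡ 240 (mod 241)  [q = 2: ≢ 1 ✓]
157^80 ≡ 225 (mod 241)  [q = 3: ≢ 1 ✓]
157^48 ≡ 205 (mod 241)  [q = 5: ≢ 1 ✓]
None equal 1, so ord_241(157) = 240: 157 is a primitive root.

Yes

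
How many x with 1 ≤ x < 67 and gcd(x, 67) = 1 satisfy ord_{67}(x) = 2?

1

φ(67) = 67 − 1 = 66 = 2 · 3 · 11.
Since (Z/67Z)^× is cyclic of order 66, the number of elements of order d is φ(d) when d | 66 and 0 otherwise.
2 | 66, and φ(2) = 2 − 1 = 1.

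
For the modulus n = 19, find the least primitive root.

2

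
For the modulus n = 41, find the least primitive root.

6

φ(41) = 41 − 1 = 40 = 2^3 · 5.
g is a primitive root iff g^(40/q) ≢ 1 (mod 41) for each prime q ∈ {2, 5}.
g = 2: 2^20 ≡ 1 — hits 1, so not a primitive root.
g = 3: 3^20 ≡ 40; 3^8 ≡ 1 — hits 1, so not a primitive root.
g = 4: 4^20 ≡ 1 — hits 1, so not a primitive root.
g = 5: 5^20 ≡ 1 — hits 1, so not a primitive root.
g = 6: 6^20 ≡ 40; 6^8 ≡ 10 — none is 1, so 6 is a primitive root.
So 6 is the smallest generator of (Z/41Z)^×.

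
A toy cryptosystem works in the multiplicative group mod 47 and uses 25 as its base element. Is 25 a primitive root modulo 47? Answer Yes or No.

No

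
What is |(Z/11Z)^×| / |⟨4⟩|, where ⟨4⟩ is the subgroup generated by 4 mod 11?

ord(4) | φ(11) = 11 − 1 = 10 = 2 · 5.
Divisors of 10: 1, 2, 5, 10.
Compute 4^d (mod 11) for the divisors d until we hit 1:
4^1 ≡ 4 (mod 11)
4^2 ≡ 5 (mod 11)
4^5 ≡ 1 (mod 11) ✓
The order of 4 is 5, so the subgroup it generates has 5 elements.
The index is φ(11) / ord(4) = 10 / 5 = 2.

2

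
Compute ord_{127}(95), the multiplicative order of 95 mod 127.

Since 95 ∈ (Z/127Z)^×, its order divides φ(127) = 127 − 1 = 126 = 2 · 3^2 · 7.
Divisors of 126: 1, 2, 3, 6, 7, 9, 14, 18, 21, 42, 63, 126.
Evaluate successive powers at the divisors of 126:
95^1 ≡ 95
95^2 ≡ 8
95^3 ≡ 125
95^6 ≡ 4
95^7 ≡ 126
95^9 ≡ 119
95^14 ≡ 1
Therefore the multiplicative order of 95 modulo 127 is 14.

14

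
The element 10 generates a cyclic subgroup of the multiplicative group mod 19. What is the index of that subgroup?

By Lagrange's theorem, ord_19(10) divides φ(19) = 19 − 1 = 18 = 2 · 3^2.
Divisors of 18: 1, 2, 3, 6, 9, 18.
Compute 10^d (mod 19) for the divisors d until we hit 1:
10^1 ≡ 10 (mod 19)
10^2 ≡ 5 (mod 19)
10^3 ≡ 12 (mod 19)
10^6 ≡ 11 (mod 19)
10^9 ≡ 18 (mod 19)
10^18 ≡ 1 (mod 19) ✓
The order of 10 is 18, so the subgroup it generates has 18 elements.
The index is φ(19) / ord(10) = 18 / 18 = 1.

1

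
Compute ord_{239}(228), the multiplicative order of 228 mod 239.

Since 228 ∈ (Z/239Z)^×, its order divides φ(239) = 239 − 1 = 238 = 2 · 7 · 17.
Divisors of 238: 1, 2, 7, 14, 17, 34, 119, 238.
Evaluate successive powers at the divisors of 238:
228^1 ≡ 228 (mod 239)
228^2 ≡ 121 (mod 239)
228^7 ≡ 172 (mod 239)
228^14 ≡ 187 (mod 239)
228^17 ≡ 141 (mod 239)
228^34 ≡ 44 (mod 239)
228^119 ≡ 238 (mod 239)
228^238 ≡ 1 (mod 239) ✓
Therefore the multiplicative order of 228 modulo 239 is 238.

238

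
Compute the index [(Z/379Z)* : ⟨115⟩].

42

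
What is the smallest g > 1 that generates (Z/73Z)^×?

5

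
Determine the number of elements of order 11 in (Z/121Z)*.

10

φ(121) = φ(11^2) = 11·(11−1) = 110 = 2 · 5 · 11.
(Z/121Z)^× is cyclic (|G| = 110); a cyclic group of order m has exactly φ(d) elements of each order d | m, and none otherwise.
11 | 110, and φ(11) = 11 − 1 = 10.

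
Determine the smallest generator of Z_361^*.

φ(361) = φ(19^2) = 19·(19−1) = 342 = 2 · 3^2 · 19.
g is a primitive root iff g^(342/q) ≢ 1 (mod 361) for each prime q ∈ {2, 3, 19}.
g = 2: 2^171 ≡ 360; 2^114 ≡ 292; 2^18 ≡ 58 — none is 1, so 2 is a primitive root.
Hence the least primitive root of 361 is 2.

2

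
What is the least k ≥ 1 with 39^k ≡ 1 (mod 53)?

ord(39) | φ(53) = 53 − 1 = 52 = 2^2 · 13.
Divisors of 52: 1, 2, 4, 13, 26, 52.
Evaluate successive powers at the divisors of 52:
39^1 ≡ 39
39^2 ≡ 37
39^4 ≡ 44
39^13 ≡ 30
39^26 ≡ 52
39^52 ≡ 1
Hence ord(39) = 52.

52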